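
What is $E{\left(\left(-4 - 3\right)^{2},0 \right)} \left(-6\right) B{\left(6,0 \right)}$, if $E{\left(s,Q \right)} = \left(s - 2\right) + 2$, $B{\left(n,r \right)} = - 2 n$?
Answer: $3528$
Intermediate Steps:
$E{\left(s,Q \right)} = s$ ($E{\left(s,Q \right)} = \left(-2 + s\right) + 2 = s$)
$E{\left(\left(-4 - 3\right)^{2},0 \right)} \left(-6\right) B{\left(6,0 \right)} = \left(-4 - 3\right)^{2} \left(-6\right) \left(\left(-2\right) 6\right) = \left(-7\right)^{2} \left(-6\right) \left(-12\right) = 49 \left(-6\right) \left(-12\right) = \left(-294\right) \left(-12\right) = 3528$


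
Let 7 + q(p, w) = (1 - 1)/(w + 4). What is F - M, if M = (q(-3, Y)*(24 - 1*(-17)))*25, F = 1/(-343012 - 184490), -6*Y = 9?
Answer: 3784826849/527502 ≈ 7175.0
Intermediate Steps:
Y = -3/2 (Y = -⅙*9 = -3/2 ≈ -1.5000)
q(p, w) = -7 (q(p, w) = -7 + (1 - 1)/(w + 4) = -7 + 0/(4 + w) = -7 + 0 = -7)
F = -1/527502 (F = 1/(-527502) = -1/527502 ≈ -1.8957e-6)
M = -7175 (M = -7*(24 - 1*(-17))*25 = -7*(24 + 17)*25 = -7*41*25 = -287*25 = -7175)
F - M = -1/527502 - 1*(-7175) = -1/527502 + 7175 = 3784826849/527502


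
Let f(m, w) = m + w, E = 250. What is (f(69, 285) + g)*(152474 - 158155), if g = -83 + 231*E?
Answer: -329617301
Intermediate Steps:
g = 57667 (g = -83 + 231*250 = -83 + 57750 = 57667)
(f(69, 285) + g)*(152474 - 158155) = ((69 + 285) + 57667)*(152474 - 158155) = (354 + 57667)*(-5681) = 58021*(-5681) = -329617301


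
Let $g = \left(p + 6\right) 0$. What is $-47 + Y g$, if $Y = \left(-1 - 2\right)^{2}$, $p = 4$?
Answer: $-47$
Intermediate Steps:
$g = 0$ ($g = \left(4 + 6\right) 0 = 10 \cdot 0 = 0$)
$Y = 9$ ($Y = \left(-3\right)^{2} = 9$)
$-47 + Y g = -47 + 9 \cdot 0 = -47 + 0 = -47$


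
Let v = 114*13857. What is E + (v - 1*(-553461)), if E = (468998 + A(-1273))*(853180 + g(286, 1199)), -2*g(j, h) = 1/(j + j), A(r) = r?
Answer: 456519775998171/1144 ≈ 3.9906e+11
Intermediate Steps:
g(j, h) = -1/(4*j) (g(j, h) = -1/(2*(j + j)) = -1/(2*j)/2 = -1/(4*j))
v = 1579698
E = 456517335664275/1144 (E = (468998 - 1273)*(853180 - ¼/286) = 467725*(853180 - ¼*1/286) = 467725*(853180 - 1/1144) = 467725*(976037919/1144) = 456517335664275/1144 ≈ 3.9905e+11)
E + (v - 1*(-553461)) = 456517335664275/1144 + (1579698 - 1*(-553461)) = 456517335664275/1144 + (1579698 + 553461) = 456517335664275/1144 + 2133159 = 456519775998171/1144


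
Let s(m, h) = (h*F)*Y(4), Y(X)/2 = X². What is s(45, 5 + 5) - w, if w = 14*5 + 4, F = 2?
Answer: 566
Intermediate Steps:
Y(X) = 2*X²
s(m, h) = 64*h (s(m, h) = (h*2)*(2*4²) = (2*h)*(2*16) = (2*h)*32 = 64*h)
w = 74 (w = 70 + 4 = 74)
s(45, 5 + 5) - w = 64*(5 + 5) - 1*74 = 64*10 - 74 = 640 - 74 = 566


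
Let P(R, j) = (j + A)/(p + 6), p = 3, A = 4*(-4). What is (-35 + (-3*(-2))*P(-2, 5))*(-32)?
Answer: 4064/3 ≈ 1354.7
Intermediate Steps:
A = -16
P(R, j) = -16/9 + j/9 (P(R, j) = (j - 16)/(3 + 6) = (-16 + j)/9 = (-16 + j)*(⅑) = -16/9 + j/9)
(-35 + (-3*(-2))*P(-2, 5))*(-32) = (-35 + (-3*(-2))*(-16/9 + (⅑)*5))*(-32) = (-35 + 6*(-16/9 + 5/9))*(-32) = (-35 + 6*(-11/9))*(-32) = (-35 - 22/3)*(-32) = -127/3*(-32) = 4064/3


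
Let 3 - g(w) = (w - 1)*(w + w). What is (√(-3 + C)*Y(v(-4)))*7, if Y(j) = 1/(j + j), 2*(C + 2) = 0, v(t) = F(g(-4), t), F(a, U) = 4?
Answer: 7*I*√5/8 ≈ 1.9566*I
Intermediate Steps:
g(w) = 3 - 2*w*(-1 + w) (g(w) = 3 - (w - 1)*(w + w) = 3 - (-1 + w)*2*w = 3 - 2*w*(-1 + w))
v(t) = 4
C = -2 (C = -2 + (½)*0 = -2 + 0 = -2)
Y(j) = 1/(2*j)
(√(-3 + C)*Y(v(-4)))*7 = (√(-3 - 2)*((½)/4))*7 = (√(-5)*((½)*(¼)))*7 = ((I*√5)*(⅛))*7 = (I*√5/8)*7 = 7*I*√5/8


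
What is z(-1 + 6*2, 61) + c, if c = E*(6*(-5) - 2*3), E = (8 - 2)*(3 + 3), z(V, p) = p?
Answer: -1235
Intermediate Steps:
E = 36 (E = 6*6 = 36)
c = -1296 (c = 36*(6*(-5) - 2*3) = 36*(-30 - 6) = 36*(-36) = -1296)
z(-1 + 6*2, 61) + c = 61 - 1296 = -1235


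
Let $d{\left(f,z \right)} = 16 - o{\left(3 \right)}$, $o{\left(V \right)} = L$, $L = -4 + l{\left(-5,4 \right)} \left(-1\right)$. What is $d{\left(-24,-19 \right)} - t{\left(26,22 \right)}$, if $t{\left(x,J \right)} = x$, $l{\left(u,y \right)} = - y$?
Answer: $-10$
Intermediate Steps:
$L = 0$ ($L = -4 + \left(-1\right) 4 \left(-1\right) = -4 - -4 = -4 + 4 = 0$)
$o{\left(V \right)} = 0$
$d{\left(f,z \right)} = 16$ ($d{\left(f,z \right)} = 16 - 0 = 16 + 0 = 16$)
$d{\left(-24,-19 \right)} - t{\left(26,22 \right)} = 16 - 26 = -10$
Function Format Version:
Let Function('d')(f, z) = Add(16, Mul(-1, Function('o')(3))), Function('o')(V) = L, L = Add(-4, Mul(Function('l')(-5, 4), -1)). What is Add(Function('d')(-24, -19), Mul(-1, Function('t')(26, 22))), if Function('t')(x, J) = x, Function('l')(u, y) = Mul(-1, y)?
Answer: -10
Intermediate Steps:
L = 0 (L = Add(-4, Mul(Mul(-1, 4), -1)) = Add(-4, Mul(-4, -1)) = Add(-4, 4) = 0)
Function('o')(V) = 0
Function('d')(f, z) = 16 (Function('d')(f, z) = Add(16, Mul(-1, 0)) = Add(16, 0) = 16)
Add(Function('d')(-24, -19), Mul(-1, Function('t')(26, 22))) = Add(16, Mul(-1, 26)) = Add(16, -26) = -10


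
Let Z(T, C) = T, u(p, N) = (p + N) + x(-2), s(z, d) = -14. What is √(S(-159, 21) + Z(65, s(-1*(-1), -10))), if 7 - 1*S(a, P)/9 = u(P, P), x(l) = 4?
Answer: I*√286 ≈ 16.912*I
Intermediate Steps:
u(p, N) = 4 + N + p (u(p, N) = (p + N) + 4 = (N + p) + 4 = 4 + N + p)
S(a, P) = 27 - 18*P (S(a, P) = 63 - 9*(4 + P + P) = 63 - 9*(4 + 2*P) = 63 + (-36 - 18*P) = 27 - 18*P)
√(S(-159, 21) + Z(65, s(-1*(-1), -10))) = √((27 - 18*21) + 65) = √((27 - 378) + 65) = √(-351 + 65) = √(-286) = I*√286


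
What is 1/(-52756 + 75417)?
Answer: 1/22661 ≈ 4.4129e-5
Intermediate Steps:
1/(-52756 + 75417) = 1/22661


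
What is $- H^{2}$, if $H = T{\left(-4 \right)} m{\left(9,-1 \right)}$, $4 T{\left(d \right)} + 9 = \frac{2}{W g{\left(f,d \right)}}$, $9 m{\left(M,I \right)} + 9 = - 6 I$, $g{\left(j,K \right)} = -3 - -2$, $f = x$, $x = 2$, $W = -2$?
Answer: $- \frac{4}{9} \approx -0.44444$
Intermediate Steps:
$f = 2$
$g{\left(j,K \right)} = -1$ ($g{\left(j,K \right)} = -3 + 2 = -1$)
$m{\left(M,I \right)} = -1 - \frac{2 I}{3}$ ($m{\left(M,I \right)} = -1 + \frac{\left(-6\right) I}{9} = -1 - \frac{2 I}{3}$)
$T{\left(d \right)} = -2$ ($T{\left(d \right)} = - \frac{9}{4} + \frac{2 \frac{1}{\left(-2\right) \left(-1\right)}}{4} = - \frac{9}{4} + \frac{2 \cdot \frac{1}{2}}{4} = - \frac{9}{4} + \frac{1}{4} \cdot 1 = - \frac{9}{4} + \frac{1}{4} = -2$)
$H = \frac{2}{3}$ ($H = - 2 \left(-1 - - \frac{2}{3}\right) = - 2 \left(-1 + \frac{2}{3}\right) = \left(-2\right) \left(- \frac{1}{3}\right) = \frac{2}{3} \approx 0.66667$)
$- H^{2} = - \left(\frac{2}{3}\right)^{2} = \left(-1\right) \frac{4}{9} = - \frac{4}{9}$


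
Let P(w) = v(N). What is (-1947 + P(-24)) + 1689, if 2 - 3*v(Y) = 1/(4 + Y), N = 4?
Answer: -2059/8 ≈ -257.38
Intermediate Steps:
v(Y) = ⅔ - 1/(3*(4 + Y))
P(w) = 5/8 (P(w) = (7 + 2*4)/(3*(4 + 4)) = (⅓)*(7 + 8)/8 = (⅓)*(⅛)*15 = 5/8)
(-1947 + P(-24)) + 1689 = (-1947 + 5/8) + 1689 = -15571/8 + 1689 = -2059/8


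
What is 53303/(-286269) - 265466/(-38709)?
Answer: 1071469283/160596909 ≈ 6.6718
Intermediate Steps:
53303/(-286269) - 265466/(-38709) = 53303*(-1/286269) - 265466*(-1/38709) = -53303/286269 + 11542/1683 = 1071469283/160596909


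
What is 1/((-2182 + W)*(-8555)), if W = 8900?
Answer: -1/57472490 ≈ -1.7400e-8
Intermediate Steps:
1/((-2182 + W)*(-8555)) = 1/((-2182 + 8900)*(-8555)) = -1/8555/6718 = (1/6718)*(-1/8555) = -1/57472490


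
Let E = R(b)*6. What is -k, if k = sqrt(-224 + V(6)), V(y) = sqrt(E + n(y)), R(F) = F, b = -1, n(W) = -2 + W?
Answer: -sqrt(-224 + I*sqrt(2)) ≈ -0.047245 - 14.967*I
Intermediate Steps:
E = -6 (E = -1*6 = -6)
V(y) = sqrt(-8 + y) (V(y) = sqrt(-6 + (-2 + y)) = sqrt(-8 + y))
k = sqrt(-224 + I*sqrt(2)) (k = sqrt(-224 + sqrt(-8 + 6)) = sqrt(-224 + sqrt(-2)) = sqrt(-224 + I*sqrt(2)) ≈ 0.04725 + 14.967*I)
-k = -sqrt(-224 + I*sqrt(2))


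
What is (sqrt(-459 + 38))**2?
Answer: -421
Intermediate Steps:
(sqrt(-459 + 38))**2 = (sqrt(-421))**2 = (I*sqrt(421))**2 = -421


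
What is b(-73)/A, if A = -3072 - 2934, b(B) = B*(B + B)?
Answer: -5329/3003 ≈ -1.7746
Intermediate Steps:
b(B) = 2*B**2 (b(B) = B*(2*B) = 2*B**2)
A = -6006
b(-73)/A = (2*(-73)**2)/(-6006) = (2*5329)*(-1/6006) = 10658*(-1/6006) = -5329/3003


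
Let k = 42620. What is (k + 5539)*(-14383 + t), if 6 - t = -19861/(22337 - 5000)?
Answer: -4000956419964/5779 ≈ -6.9233e+8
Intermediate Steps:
t = 123883/17337 (t = 6 - (-19861)/(22337 - 5000) = 6 - (-19861)/17337 = 6 - 1*(-19861/17337) = 6 + 19861/17337 = 123883/17337 ≈ 7.1456)
(k + 5539)*(-14383 + t) = (42620 + 5539)*(-14383 + 123883/17337) = 48159*(-249234188/17337) = -4000956419964/5779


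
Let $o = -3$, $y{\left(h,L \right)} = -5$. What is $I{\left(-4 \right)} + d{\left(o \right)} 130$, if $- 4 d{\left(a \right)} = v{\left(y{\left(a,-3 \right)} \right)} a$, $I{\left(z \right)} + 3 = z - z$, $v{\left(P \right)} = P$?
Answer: $- \frac{981}{2} \approx -490.5$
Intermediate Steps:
$I{\left(z \right)} = -3$ ($I{\left(z \right)} = -3 + \left(z - z\right) = -3 + 0 = -3$)
$d{\left(a \right)} = \frac{5 a}{4}$ ($d{\left(a \right)} = - \frac{\left(-5\right) a}{4} = \frac{5 a}{4}$)
$I{\left(-4 \right)} + d{\left(o \right)} 130 = -3 + \frac{5}{4} \left(-3\right) 130 = -3 - \frac{975}{2} = - \frac{981}{2}$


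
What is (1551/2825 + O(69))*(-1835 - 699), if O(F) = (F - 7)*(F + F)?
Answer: -61252484034/2825 ≈ -2.1682e+7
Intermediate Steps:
O(F) = 2*F*(-7 + F) (O(F) = (-7 + F)*(2*F) = 2*F*(-7 + F))
(1551/2825 + O(69))*(-1835 - 699) = (1551/2825 + 2*69*(-7 + 69))*(-1835 - 699) = (1551*(1/2825) + 2*69*62)*(-2534) = (1551/2825 + 8556)*(-2534) = (24172251/2825)*(-2534) = -61252484034/2825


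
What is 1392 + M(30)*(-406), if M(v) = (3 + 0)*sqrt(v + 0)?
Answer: 1392 - 1218*sqrt(30) ≈ -5279.3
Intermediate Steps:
M(v) = 3*sqrt(v)
1392 + M(30)*(-406) = 1392 + (3*sqrt(30))*(-406) = 1392 - 1218*sqrt(30)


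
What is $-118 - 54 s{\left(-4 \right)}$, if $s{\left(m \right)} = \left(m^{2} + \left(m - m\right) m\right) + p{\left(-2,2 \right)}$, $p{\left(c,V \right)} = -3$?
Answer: $-820$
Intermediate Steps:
$s{\left(m \right)} = -3 + m^{2}$ ($s{\left(m \right)} = \left(m^{2} + \left(m - m\right) m\right) - 3 = \left(m^{2} + 0 m\right) - 3 = \left(m^{2} + 0\right) - 3 = m^{2} - 3 = -3 + m^{2}$)
$-118 - 54 s{\left(-4 \right)} = -118 - 54 \left(-3 + \left(-4\right)^{2}\right) = -118 - 54 \left(-3 + 16\right) = -118 - 702 = -820$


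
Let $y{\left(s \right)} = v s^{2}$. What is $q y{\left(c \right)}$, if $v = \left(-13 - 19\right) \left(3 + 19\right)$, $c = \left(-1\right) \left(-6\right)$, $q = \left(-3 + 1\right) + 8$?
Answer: $-152064$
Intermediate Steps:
$q = 6$ ($q = -2 + 8 = 6$)
$c = 6$
$v = -704$ ($v = \left(-32\right) 22 = -704$)
$y{\left(s \right)} = - 704 s^{2}$
$q y{\left(c \right)} = 6 \left(- 704 \cdot 6^{2}\right) = 6 \left(\left(-704\right) 36\right) = 6 \left(-25344\right) = -152064$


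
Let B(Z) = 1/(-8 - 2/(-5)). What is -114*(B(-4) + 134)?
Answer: -15261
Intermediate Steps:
B(Z) = -5/38 (B(Z) = 1/(-8 - 2*(-⅕)) = 1/(-8 + ⅖) = 1/(-38/5) = -5/38)
-114*(B(-4) + 134) = -114*(-5/38 + 134) = -114*5087/38 = -15261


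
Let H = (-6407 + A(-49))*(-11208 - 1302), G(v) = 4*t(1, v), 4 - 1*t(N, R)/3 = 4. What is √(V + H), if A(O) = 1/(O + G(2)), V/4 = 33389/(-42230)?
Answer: √1751022196830937970/147805 ≈ 8952.8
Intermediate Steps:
t(N, R) = 0 (t(N, R) = 12 - 3*4 = 12 - 12 = 0)
G(v) = 0 (G(v) = 4*0 = 0)
V = -66778/21115 (V = 4*(33389/(-42230)) = 4*(33389*(-1/42230)) = 4*(-33389/42230) = -66778/21115 ≈ -3.1626)
A(O) = 1/O (A(O) = 1/(O + 0) = 1/O)
H = 3927439440/49 (H = (-6407 + 1/(-49))*(-11208 - 1302) = (-6407 - 1/49)*(-12510) = -313944/49*(-12510) = 3927439440/49 ≈ 8.0152e+7)
√(V + H) = √(-66778/21115 + 3927439440/49) = √(82927880503478/1034635) = √1751022196830937970/147805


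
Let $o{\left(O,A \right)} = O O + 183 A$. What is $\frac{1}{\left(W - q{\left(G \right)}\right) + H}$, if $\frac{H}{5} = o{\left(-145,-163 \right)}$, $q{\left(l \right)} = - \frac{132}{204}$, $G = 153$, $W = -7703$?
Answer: $- \frac{17}{879280} \approx -1.9334 \cdot 10^{-5}$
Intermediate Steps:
$q{\left(l \right)} = - \frac{11}{17}$ ($q{\left(l \right)} = \left(-132\right) \frac{1}{204} = - \frac{11}{17}$)
$o{\left(O,A \right)} = O^{2} + 183 A$
$H = -44020$ ($H = 5 \left(\left(-145\right)^{2} + 183 \left(-163\right)\right) = 5 \left(21025 - 29829\right) = 5 \left(-8804\right) = -44020$)
$\frac{1}{\left(W - q{\left(G \right)}\right) + H} = \frac{1}{\left(-7703 - - \frac{11}{17}\right) - 44020} = \frac{1}{\left(-7703 + \frac{11}{17}\right) - 44020} = \frac{1}{- \frac{130940}{17} - 44020} = \frac{1}{- \frac{879280}{17}} = - \frac{17}{879280}$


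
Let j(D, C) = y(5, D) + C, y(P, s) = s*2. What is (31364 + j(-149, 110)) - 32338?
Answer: -1162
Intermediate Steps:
y(P, s) = 2*s
j(D, C) = C + 2*D (j(D, C) = 2*D + C = C + 2*D)
(31364 + j(-149, 110)) - 32338 = (31364 + (110 + 2*(-149))) - 32338 = (31364 + (110 - 298)) - 32338 = (31364 - 188) - 32338 = 31176 - 32338 = -1162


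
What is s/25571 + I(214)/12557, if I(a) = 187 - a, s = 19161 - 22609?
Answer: -43986953/321095047 ≈ -0.13699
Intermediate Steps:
s = -3448
s/25571 + I(214)/12557 = -3448/25571 + (187 - 1*214)/12557 = -3448*1/25571 + (187 - 214)*(1/12557) = -3448/25571 - 27*1/12557 = -3448/25571 - 27/12557 = -43986953/321095047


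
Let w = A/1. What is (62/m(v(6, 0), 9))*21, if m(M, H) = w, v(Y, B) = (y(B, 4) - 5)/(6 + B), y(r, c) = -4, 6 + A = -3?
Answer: -434/3 ≈ -144.67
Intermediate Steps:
A = -9 (A = -6 - 3 = -9)
v(Y, B) = -9/(6 + B) (v(Y, B) = (-4 - 5)/(6 + B) = -9/(6 + B))
w = -9 (w = -9/1 = -9*1 = -9)
m(M, H) = -9
(62/m(v(6, 0), 9))*21 = (62/(-9))*21 = -⅑*62*21 = -62/9*21 = -434/3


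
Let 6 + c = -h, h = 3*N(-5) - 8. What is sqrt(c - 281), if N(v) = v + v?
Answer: I*sqrt(249) ≈ 15.78*I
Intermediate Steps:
N(v) = 2*v
h = -38 (h = 3*(2*(-5)) - 8 = 3*(-10) - 8 = -30 - 8 = -38)
c = 32 (c = -6 - 1*(-38) = -6 + 38 = 32)
sqrt(c - 281) = sqrt(32 - 281) = sqrt(-249) = I*sqrt(249)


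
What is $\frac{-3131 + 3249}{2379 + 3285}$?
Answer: $\frac{1}{48} \approx 0.020833$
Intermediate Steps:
$\frac{-3131 + 3249}{2379 + 3285} = \frac{118}{5664} = 118 \cdot \frac{1}{5664} = \frac{1}{48}$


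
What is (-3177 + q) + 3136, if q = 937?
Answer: 896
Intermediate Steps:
(-3177 + q) + 3136 = (-3177 + 937) + 3136 = -2240 + 3136 = 896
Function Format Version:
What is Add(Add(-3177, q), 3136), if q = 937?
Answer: 896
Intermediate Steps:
Add(Add(-3177, q), 3136) = Add(Add(-3177, 937), 3136) = Add(-2240, 3136) = 896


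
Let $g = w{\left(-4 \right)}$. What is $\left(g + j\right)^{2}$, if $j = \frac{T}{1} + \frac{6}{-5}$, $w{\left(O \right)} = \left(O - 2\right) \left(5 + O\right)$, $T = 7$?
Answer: $\frac{1}{25} \approx 0.04$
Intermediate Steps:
$w{\left(O \right)} = \left(-2 + O\right) \left(5 + O\right)$
$g = -6$ ($g = -10 + \left(-4\right)^{2} + 3 \left(-4\right) = -10 + 16 - 12 = -6$)
$j = \frac{29}{5}$ ($j = \frac{7}{1} + \frac{6}{-5} = 7 \cdot 1 + 6 \left(- \frac{1}{5}\right) = 7 - \frac{6}{5} = \frac{29}{5} \approx 5.8$)
$\left(g + j\right)^{2} = \left(-6 + \frac{29}{5}\right)^{2} = \left(- \frac{1}{5}\right)^{2} = \frac{1}{25}$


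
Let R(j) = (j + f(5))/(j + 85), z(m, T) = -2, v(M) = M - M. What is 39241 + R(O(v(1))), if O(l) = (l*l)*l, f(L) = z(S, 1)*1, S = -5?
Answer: 3335483/85 ≈ 39241.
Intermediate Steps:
v(M) = 0
f(L) = -2 (f(L) = -2*1 = -2)
O(l) = l³ (O(l) = l²*l = l³)
R(j) = (-2 + j)/(85 + j) (R(j) = (j - 2)/(j + 85) = (-2 + j)/(85 + j))
39241 + R(O(v(1))) = 39241 + (-2 + 0³)/(85 + 0³) = 39241 + (-2 + 0)/(85 + 0) = 39241 - 2/85 = 3335483/85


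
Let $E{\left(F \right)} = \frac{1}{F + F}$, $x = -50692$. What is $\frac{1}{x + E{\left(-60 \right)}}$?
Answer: $- \frac{120}{6083041} \approx -1.9727 \cdot 10^{-5}$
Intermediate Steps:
$E{\left(F \right)} = \frac{1}{2 F}$
$\frac{1}{x + E{\left(-60 \right)}} = \frac{1}{-50692 + \frac{1}{2 \left(-60\right)}} = \frac{1}{-50692 + \frac{1}{2} \left(- \frac{1}{60}\right)} = \frac{1}{-50692 - \frac{1}{120}} = \frac{1}{- \frac{6083041}{120}} = - \frac{120}{6083041}$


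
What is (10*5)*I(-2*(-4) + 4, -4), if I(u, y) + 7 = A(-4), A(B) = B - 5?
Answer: -800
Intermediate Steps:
A(B) = -5 + B
I(u, y) = -16 (I(u, y) = -7 + (-5 - 4) = -7 - 9 = -16)
(10*5)*I(-2*(-4) + 4, -4) = (10*5)*(-16) = 50*(-16) = -800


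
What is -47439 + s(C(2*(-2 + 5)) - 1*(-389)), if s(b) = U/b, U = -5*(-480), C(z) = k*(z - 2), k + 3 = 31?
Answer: -7921513/167 ≈ -47434.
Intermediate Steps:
k = 28 (k = -3 + 31 = 28)
C(z) = -56 + 28*z (C(z) = 28*(z - 2) = 28*(-2 + z) = -56 + 28*z)
U = 2400
s(b) = 2400/b
-47439 + s(C(2*(-2 + 5)) - 1*(-389)) = -47439 + 2400/((-56 + 28*(2*(-2 + 5))) - 1*(-389)) = -47439 + 2400/((-56 + 28*(2*3)) + 389) = -47439 + 2400/((-56 + 28*6) + 389) = -47439 + 2400/((-56 + 168) + 389) = -47439 + 2400/(112 + 389) = -47439 + 2400/501 = -47439 + 2400*(1/501) = -47439 + 800/167 = -7921513/167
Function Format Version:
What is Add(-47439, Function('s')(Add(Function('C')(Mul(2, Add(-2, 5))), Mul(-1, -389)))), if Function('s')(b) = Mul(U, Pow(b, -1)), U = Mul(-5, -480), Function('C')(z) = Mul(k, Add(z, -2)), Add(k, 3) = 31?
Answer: Rational(-7921513, 167) ≈ -47434.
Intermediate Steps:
k = 28 (k = Add(-3, 31) = 28)
Function('C')(z) = Add(-56, Mul(28, z)) (Function('C')(z) = Mul(28, Add(z, -2)) = Mul(28, Add(-2, z)) = Add(-56, Mul(28, z)))
U = 2400
Function('s')(b) = Mul(2400, Pow(b, -1))
Add(-47439, Function('s')(Add(Function('C')(Mul(2, Add(-2, 5))), Mul(-1, -389)))) = Add(-47439, Mul(2400, Pow(Add(Add(-56, Mul(28, Mul(2, Add(-2, 5)))), Mul(-1, -389)), -1))) = Add(-47439, Mul(2400, Pow(Add(Add(-56, Mul(28, Mul(2, 3))), 389), -1))) = Add(-47439, Mul(2400, Pow(Add(Add(-56, Mul(28, 6)), 389), -1))) = Add(-47439, Mul(2400, Pow(Add(Add(-56, 168), 389), -1))) = Add(-47439, Mul(2400, Pow(Add(112, 389), -1))) = Add(-47439, Mul(2400, Pow(501, -1))) = Add(-47439, Mul(2400, Rational(1, 501))) = Add(-47439, Rational(800, 167)) = Rational(-7921513, 167)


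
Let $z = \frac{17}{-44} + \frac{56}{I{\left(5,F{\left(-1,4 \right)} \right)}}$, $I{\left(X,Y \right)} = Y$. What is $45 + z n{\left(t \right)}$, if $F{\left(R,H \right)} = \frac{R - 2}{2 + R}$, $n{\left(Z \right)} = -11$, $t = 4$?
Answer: $\frac{3055}{12} \approx 254.58$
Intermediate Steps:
$F{\left(R,H \right)} = \frac{-2 + R}{2 + R}$
$z = - \frac{2515}{132}$ ($z = \frac{17}{-44} + \frac{56}{\frac{1}{2 - 1} \left(-2 - 1\right)} = 17 \left(- \frac{1}{44}\right) + \frac{56}{1^{-1} \left(-3\right)} = - \frac{17}{44} + \frac{56}{1 \left(-3\right)} = - \frac{17}{44} + \frac{56}{-3} = - \frac{17}{44} + 56 \left(- \frac{1}{3}\right) = - \frac{17}{44} - \frac{56}{3} = - \frac{2515}{132} \approx -19.053$)
$45 + z n{\left(t \right)} = 45 - - \frac{2515}{12} = 45 + \frac{2515}{12} = \frac{3055}{12}$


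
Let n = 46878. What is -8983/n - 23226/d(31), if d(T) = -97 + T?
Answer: 13951225/39666 ≈ 351.72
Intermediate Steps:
-8983/n - 23226/d(31) = -8983/46878 - 23226/(-97 + 31) = -8983*1/46878 - 23226/(-66) = -691/3606 - 23226*(-1/66) = -691/3606 + 3871/11 = 13951225/39666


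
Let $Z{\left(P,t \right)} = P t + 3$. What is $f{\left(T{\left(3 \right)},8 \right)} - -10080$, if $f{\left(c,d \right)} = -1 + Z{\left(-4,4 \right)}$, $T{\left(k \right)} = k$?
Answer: $10066$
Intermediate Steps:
$Z{\left(P,t \right)} = 3 + P t$
$f{\left(c,d \right)} = -14$ ($f{\left(c,d \right)} = -1 + \left(3 - 16\right) = -1 - 13 = -14$)
$f{\left(T{\left(3 \right)},8 \right)} - -10080 = -14 - -10080 = -14 + 10080 = 10066$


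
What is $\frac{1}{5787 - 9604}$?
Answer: $- \frac{1}{3817} \approx -0.00026199$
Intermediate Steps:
$\frac{1}{5787 - 9604} = \frac{1}{-3817} = - \frac{1}{3817}$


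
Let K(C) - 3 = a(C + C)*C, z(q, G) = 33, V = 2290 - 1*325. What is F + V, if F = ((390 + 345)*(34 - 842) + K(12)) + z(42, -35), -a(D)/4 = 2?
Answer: -591975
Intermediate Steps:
a(D) = -8 (a(D) = -4*2 = -8)
V = 1965 (V = 2290 - 325 = 1965)
K(C) = 3 - 8*C
F = -593940 (F = ((390 + 345)*(34 - 842) + (3 - 8*12)) + 33 = (735*(-808) + (3 - 96)) + 33 = (-593880 - 93) + 33 = -593973 + 33 = -593940)
F + V = -593940 + 1965 = -591975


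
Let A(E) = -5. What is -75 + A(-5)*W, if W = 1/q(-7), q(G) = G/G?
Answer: -80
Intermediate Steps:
q(G) = 1
W = 1 (W = 1/1 = 1)
-75 + A(-5)*W = -75 - 5*1 = -75 - 5 = -80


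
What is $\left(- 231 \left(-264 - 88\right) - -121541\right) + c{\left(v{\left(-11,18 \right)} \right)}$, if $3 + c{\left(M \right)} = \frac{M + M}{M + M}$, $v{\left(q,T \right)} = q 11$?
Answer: $202851$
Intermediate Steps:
$v{\left(q,T \right)} = 11 q$
$c{\left(M \right)} = -2$ ($c{\left(M \right)} = -3 + \frac{M + M}{M + M} = -3 + \frac{2 M}{2 M} = -3 + 2 M \frac{1}{2 M} = -3 + 1 = -2$)
$\left(- 231 \left(-264 - 88\right) - -121541\right) + c{\left(v{\left(-11,18 \right)} \right)} = \left(- 231 \left(-264 - 88\right) - -121541\right) - 2 = \left(\left(-231\right) \left(-352\right) + \left(-38044 + 159585\right)\right) - 2 = \left(81312 + 121541\right) - 2 = 202853 - 2 = 202851$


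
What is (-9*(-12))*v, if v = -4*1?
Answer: -432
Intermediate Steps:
v = -4
(-9*(-12))*v = -9*(-12)*(-4) = 108*(-4) = -432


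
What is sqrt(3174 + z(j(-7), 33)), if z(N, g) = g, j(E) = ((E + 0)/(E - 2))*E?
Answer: sqrt(3207) ≈ 56.630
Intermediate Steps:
j(E) = E**2/(-2 + E) (j(E) = (E/(-2 + E))*E = E**2/(-2 + E))
sqrt(3174 + z(j(-7), 33)) = sqrt(3174 + 33) = sqrt(3207)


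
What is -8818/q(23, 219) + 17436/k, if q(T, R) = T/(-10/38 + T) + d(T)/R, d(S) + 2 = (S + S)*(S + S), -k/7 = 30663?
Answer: -19898062675460/24062472399 ≈ -826.93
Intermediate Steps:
k = -214641 (k = -7*30663 = -214641)
d(S) = -2 + 4*S² (d(S) = -2 + (S + S)*(S + S) = -2 + (2*S)*(2*S) = -2 + 4*S²)
q(T, R) = T/(-5/19 + T) + (-2 + 4*T²)/R (q(T, R) = T/(-10/38 + T) + (-2 + 4*T²)/R = T/(-10*1/38 + T) + (-2 + 4*T²)/R = T/(-5/19 + T) + (-2 + 4*T²)/R)
-8818/q(23, 219) + 17436/k = -8818*219*(-5 + 19*23)/(10 - 38*23 - 20*23² + 76*23³ + 19*219*23) + 17436/(-214641) = -8818*219*(-5 + 437)/(10 - 874 - 20*529 + 76*12167 + 95703) + 17436*(-1/214641) = -8818*94608/(10 - 874 - 10580 + 924692 + 95703) - 5812/71547 = -8818/((1/219)*(1/432)*1008951) - 5812/71547 = -8818/336317/31536 - 5812/71547 = -8818*31536/336317 - 5812/71547 = -278084448/336317 - 5812/71547 = -19898062675460/24062472399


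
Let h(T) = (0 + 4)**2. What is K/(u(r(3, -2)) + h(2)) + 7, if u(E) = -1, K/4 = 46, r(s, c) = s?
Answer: 289/15 ≈ 19.267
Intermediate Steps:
K = 184 (K = 4*46 = 184)
h(T) = 16 (h(T) = 4**2 = 16)
K/(u(r(3, -2)) + h(2)) + 7 = 184/(-1 + 16) + 7 = 184/15 + 7 = 289/15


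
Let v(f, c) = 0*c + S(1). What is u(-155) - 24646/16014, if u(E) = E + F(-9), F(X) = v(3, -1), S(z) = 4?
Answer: -1221380/8007 ≈ -152.54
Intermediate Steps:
v(f, c) = 4 (v(f, c) = 0*c + 4 = 0 + 4 = 4)
F(X) = 4
u(E) = 4 + E (u(E) = E + 4 = 4 + E)
u(-155) - 24646/16014 = (4 - 155) - 24646/16014 = -151 - 24646/16014 = -151 - 1*12323/8007 = -151 - 12323/8007 = -1221380/8007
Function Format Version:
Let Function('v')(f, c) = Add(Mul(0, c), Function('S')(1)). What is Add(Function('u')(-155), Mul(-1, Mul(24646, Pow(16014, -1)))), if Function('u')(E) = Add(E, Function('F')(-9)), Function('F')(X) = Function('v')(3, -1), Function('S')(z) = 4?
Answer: Rational(-1221380, 8007) ≈ -152.54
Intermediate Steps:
Function('v')(f, c) = 4 (Function('v')(f, c) = Add(Mul(0, c), 4) = Add(0, 4) = 4)
Function('F')(X) = 4
Function('u')(E) = Add(4, E) (Function('u')(E) = Add(E, 4) = Add(4, E))
Add(Function('u')(-155), Mul(-1, Mul(24646, Pow(16014, -1)))) = Add(Add(4, -155), Mul(-1, Mul(24646, Pow(16014, -1)))) = Add(-151, Mul(-1, Mul(24646, Rational(1, 16014)))) = Add(-151, Mul(-1, Rational(12323, 8007))) = Add(-151, Rational(-12323, 8007)) = Rational(-1221380, 8007)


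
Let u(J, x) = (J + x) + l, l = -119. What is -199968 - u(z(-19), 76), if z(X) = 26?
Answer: -199951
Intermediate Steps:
u(J, x) = -119 + J + x (u(J, x) = (J + x) - 119 = -119 + J + x)
-199968 - u(z(-19), 76) = -199968 - (-119 + 26 + 76) = -199968 - 1*(-17) = -199968 + 17 = -199951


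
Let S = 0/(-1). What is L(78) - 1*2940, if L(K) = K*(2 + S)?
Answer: -2784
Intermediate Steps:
S = 0 (S = 0*(-1) = 0)
L(K) = 2*K (L(K) = K*(2 + 0) = K*2 = 2*K)
L(78) - 1*2940 = 2*78 - 1*2940 = 156 - 2940 = -2784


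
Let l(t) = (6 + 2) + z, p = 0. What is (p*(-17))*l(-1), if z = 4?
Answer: 0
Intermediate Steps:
l(t) = 12 (l(t) = (6 + 2) + 4 = 8 + 4 = 12)
(p*(-17))*l(-1) = (0*(-17))*12 = 0*12 = 0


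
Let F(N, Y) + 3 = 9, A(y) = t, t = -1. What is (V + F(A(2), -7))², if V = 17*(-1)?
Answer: 121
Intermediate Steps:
V = -17
A(y) = -1
F(N, Y) = 6 (F(N, Y) = -3 + 9 = 6)
(V + F(A(2), -7))² = (-17 + 6)² = (-11)² = 121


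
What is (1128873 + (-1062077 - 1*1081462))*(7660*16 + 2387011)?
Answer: -2546376368286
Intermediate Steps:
(1128873 + (-1062077 - 1*1081462))*(7660*16 + 2387011) = (1128873 + (-1062077 - 1081462))*(122560 + 2387011) = (1128873 - 2143539)*2509571 = -1014666*2509571 = -2546376368286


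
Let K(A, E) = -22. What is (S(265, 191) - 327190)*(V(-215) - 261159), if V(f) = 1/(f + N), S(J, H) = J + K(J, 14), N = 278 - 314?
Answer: 21431673371770/251 ≈ 8.5385e+10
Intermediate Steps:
N = -36
S(J, H) = -22 + J (S(J, H) = J - 22 = -22 + J)
V(f) = 1/(-36 + f) (V(f) = 1/(f - 36) = 1/(-36 + f))
(S(265, 191) - 327190)*(V(-215) - 261159) = ((-22 + 265) - 327190)*(1/(-36 - 215) - 261159) = (243 - 327190)*(1/(-251) - 261159) = -326947*(-1/251 - 261159) = -326947*(-65550910/251) = 21431673371770/251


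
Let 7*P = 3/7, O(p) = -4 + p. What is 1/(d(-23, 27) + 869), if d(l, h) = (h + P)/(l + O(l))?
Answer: 1225/1063862 ≈ 0.0011515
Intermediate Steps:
P = 3/49 (P = (3/7)/7 = (3*(1/7))/7 = (1/7)*(3/7) = 3/49 ≈ 0.061224)
d(l, h) = (3/49 + h)/(-4 + 2*l) (d(l, h) = (h + 3/49)/(l + (-4 + l)) = (3/49 + h)/(-4 + 2*l))
1/(d(-23, 27) + 869) = 1/((3 + 49*27)/(98*(-2 - 23)) + 869) = 1/((1/98)*(3 + 1323)/(-25) + 869) = 1/((1/98)*(-1/25)*1326 + 869) = 1/(-663/1225 + 869) = 1/(1063862/1225) = 1225/1063862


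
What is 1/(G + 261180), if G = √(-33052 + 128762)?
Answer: 26118/6821489669 - √95710/68214896690 ≈ 3.8243e-6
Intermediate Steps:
G = √95710 ≈ 309.37
1/(G + 261180) = 1/(√95710 + 261180) = 1/(261180 + √95710)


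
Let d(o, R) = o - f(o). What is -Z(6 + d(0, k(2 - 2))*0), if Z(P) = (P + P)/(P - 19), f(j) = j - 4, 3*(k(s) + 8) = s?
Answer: 12/13 ≈ 0.92308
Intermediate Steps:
k(s) = -8 + s/3
f(j) = -4 + j
d(o, R) = 4 (d(o, R) = o - (-4 + o) = o + (4 - o) = 4)
Z(P) = 2*P/(-19 + P) (Z(P) = (2*P)/(-19 + P) = 2*P/(-19 + P))
-Z(6 + d(0, k(2 - 2))*0) = -2*(6 + 4*0)/(-19 + (6 + 4*0)) = -2*(6 + 0)/(-19 + (6 + 0)) = -2*6/(-19 + 6) = -2*6/(-13) = -2*6*(-1)/13 = -1*(-12/13) = 12/13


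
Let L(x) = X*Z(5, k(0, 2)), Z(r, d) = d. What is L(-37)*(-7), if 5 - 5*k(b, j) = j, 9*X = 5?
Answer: -7/3 ≈ -2.3333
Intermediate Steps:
X = 5/9 (X = (1/9)*5 = 5/9 ≈ 0.55556)
k(b, j) = 1 - j/5
L(x) = 1/3 (L(x) = 5*(1 - 1/5*2)/9 = 5*(1 - 2/5)/9 = (5/9)*(3/5) = 1/3)
L(-37)*(-7) = (1/3)*(-7) = -7/3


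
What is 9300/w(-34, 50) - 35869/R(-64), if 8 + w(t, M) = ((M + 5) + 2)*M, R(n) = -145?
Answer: 1780831/7105 ≈ 250.64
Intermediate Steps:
w(t, M) = -8 + M*(7 + M) (w(t, M) = -8 + ((M + 5) + 2)*M = -8 + ((5 + M) + 2)*M = -8 + (7 + M)*M = -8 + M*(7 + M))
9300/w(-34, 50) - 35869/R(-64) = 9300/(-8 + 50² + 7*50) - 35869/(-145) = 9300/(-8 + 2500 + 350) - 35869*(-1/145) = 9300/2842 + 35869/145 = 9300*(1/2842) + 35869/145 = 4650/1421 + 35869/145 = 1780831/7105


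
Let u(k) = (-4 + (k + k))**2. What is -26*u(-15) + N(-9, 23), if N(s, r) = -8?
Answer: -30064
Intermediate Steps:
u(k) = (-4 + 2*k)**2
-26*u(-15) + N(-9, 23) = -104*(-2 - 15)**2 - 8 = -104*(-17)**2 - 8 = -104*289 - 8 = -26*1156 - 8 = -30056 - 8 = -30064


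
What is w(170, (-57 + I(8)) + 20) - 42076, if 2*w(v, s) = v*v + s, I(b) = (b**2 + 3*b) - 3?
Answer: -27602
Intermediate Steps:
I(b) = -3 + b**2 + 3*b
w(v, s) = s/2 + v**2/2 (w(v, s) = (v*v + s)/2 = (v**2 + s)/2 = (s + v**2)/2 = s/2 + v**2/2)
w(170, (-57 + I(8)) + 20) - 42076 = (((-57 + (-3 + 8**2 + 3*8)) + 20)/2 + (1/2)*170**2) - 42076 = (((-57 + (-3 + 64 + 24)) + 20)/2 + (1/2)*28900) - 42076 = (((-57 + 85) + 20)/2 + 14450) - 42076 = ((28 + 20)/2 + 14450) - 42076 = ((1/2)*48 + 14450) - 42076 = (24 + 14450) - 42076 = 14474 - 42076 = -27602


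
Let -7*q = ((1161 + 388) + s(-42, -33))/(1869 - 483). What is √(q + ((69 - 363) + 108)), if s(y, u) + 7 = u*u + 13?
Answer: 2*I*√2484922/231 ≈ 13.648*I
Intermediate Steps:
s(y, u) = 6 + u² (s(y, u) = -7 + (u*u + 13) = -7 + (u² + 13) = -7 + (13 + u²) = 6 + u²)
q = -1322/4851 (q = -((1161 + 388) + (6 + (-33)²))/(7*(1869 - 483)) = -(1549 + (6 + 1089))/(7*1386) = -(1549 + 1095)/(7*1386) = -2644/(7*1386) = -⅐*1322/693 = -1322/4851 ≈ -0.27252)
√(q + ((69 - 363) + 108)) = √(-1322/4851 + ((69 - 363) + 108)) = √(-1322/4851 + (-294 + 108)) = √(-1322/4851 - 186) = √(-903608/4851) = 2*I*√2484922/231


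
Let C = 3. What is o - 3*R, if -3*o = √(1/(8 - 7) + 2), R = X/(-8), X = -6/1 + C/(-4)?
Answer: -81/32 - √3/3 ≈ -3.1086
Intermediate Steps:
X = -27/4 (X = -6/1 + 3/(-4) = -6*1 + 3*(-¼) = -6 - ¾ = -27/4 ≈ -6.7500)
R = 27/32 (R = -27/4/(-8) = -27/4*(-⅛) = 27/32 ≈ 0.84375)
o = -√3/3 (o = -√(1/(8 - 7) + 2)/3 = -√(1/1 + 2)/3 = -√(1 + 2)/3 = -√3/3 ≈ -0.57735)
o - 3*R = -√3/3 - 3*27/32 = -√3/3 - 81/32 = -81/32 - √3/3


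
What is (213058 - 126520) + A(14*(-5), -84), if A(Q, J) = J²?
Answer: 93594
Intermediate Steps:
(213058 - 126520) + A(14*(-5), -84) = (213058 - 126520) + (-84)² = 86538 + 7056 = 93594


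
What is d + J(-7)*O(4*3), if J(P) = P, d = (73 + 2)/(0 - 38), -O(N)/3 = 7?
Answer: 5511/38 ≈ 145.03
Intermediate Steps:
O(N) = -21 (O(N) = -3*7 = -21)
d = -75/38 (d = 75/(-38) = 75*(-1/38) = -75/38 ≈ -1.9737)
d + J(-7)*O(4*3) = -75/38 - 7*(-21) = -75/38 + 147 = 5511/38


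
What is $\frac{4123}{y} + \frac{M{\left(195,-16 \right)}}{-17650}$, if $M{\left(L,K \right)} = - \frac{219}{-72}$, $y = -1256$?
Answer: $- \frac{218324311}{66505200} \approx -3.2828$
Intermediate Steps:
$M{\left(L,K \right)} = \frac{73}{24}$ ($M{\left(L,K \right)} = \left(-219\right) \left(- \frac{1}{72}\right) = \frac{73}{24}$)
$\frac{4123}{y} + \frac{M{\left(195,-16 \right)}}{-17650} = \frac{4123}{-1256} + \frac{73}{24 \left(-17650\right)} = 4123 \left(- \frac{1}{1256}\right) + \frac{73}{24} \left(- \frac{1}{17650}\right) = - \frac{4123}{1256} - \frac{73}{423600} = - \frac{218324311}{66505200}$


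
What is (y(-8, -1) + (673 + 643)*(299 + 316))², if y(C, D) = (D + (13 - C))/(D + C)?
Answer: 53057238721600/81 ≈ 6.5503e+11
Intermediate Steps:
y(C, D) = (13 + D - C)/(C + D)
(y(-8, -1) + (673 + 643)*(299 + 316))² = ((13 - 1 - 1*(-8))/(-8 - 1) + (673 + 643)*(299 + 316))² = ((13 - 1 + 8)/(-9) + 1316*615)² = (-⅑*20 + 809340)² = (-20/9 + 809340)² = (7284040/9)² = 53057238721600/81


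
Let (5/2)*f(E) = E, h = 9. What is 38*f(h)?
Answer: 684/5 ≈ 136.80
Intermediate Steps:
f(E) = 2*E/5
38*f(h) = 38*((⅖)*9) = 38*(18/5) = 684/5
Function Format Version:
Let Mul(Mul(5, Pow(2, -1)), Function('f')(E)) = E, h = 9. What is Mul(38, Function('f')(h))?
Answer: Rational(684, 5) ≈ 136.80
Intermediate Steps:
Function('f')(E) = Mul(Rational(2, 5), E)
Mul(38, Function('f')(h)) = Mul(38, Mul(Rational(2, 5), 9)) = Mul(38, Rational(18, 5)) = Rational(684, 5)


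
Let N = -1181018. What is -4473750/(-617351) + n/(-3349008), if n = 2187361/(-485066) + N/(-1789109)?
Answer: 142884200070721629281621/19717170116141928058272 ≈ 7.2467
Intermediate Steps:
n = -3340555574161/867835946194 (n = 2187361/(-485066) - 1181018/(-1789109) = 2187361*(-1/485066) - 1181018*(-1/1789109) = -2187361/485066 + 1181018/1789109 = -3340555574161/867835946194 ≈ -3.8493)
-4473750/(-617351) + n/(-3349008) = -4473750/(-617351) - 3340555574161/867835946194/(-3349008) = -4473750*(-1/617351) - 3340555574161/867835946194*(-1/3349008) = 4473750/617351 + 256965813397/223568425114713504 = 142884200070721629281621/19717170116141928058272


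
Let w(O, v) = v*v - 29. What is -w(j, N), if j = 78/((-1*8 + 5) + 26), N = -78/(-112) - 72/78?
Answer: 15342311/529984 ≈ 28.949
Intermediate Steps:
N = -165/728 (N = -78*(-1/112) - 72*1/78 = 39/56 - 12/13 = -165/728 ≈ -0.22665)
j = 78/23 (j = 78/((-8 + 5) + 26) = 78/(-3 + 26) = 78/23 ≈ 3.3913)
w(O, v) = -29 + v² (w(O, v) = v² - 29 = -29 + v²)
-w(j, N) = -(-29 + (-165/728)²) = -(-29 + 27225/529984) = -1*(-15342311/529984) = 15342311/529984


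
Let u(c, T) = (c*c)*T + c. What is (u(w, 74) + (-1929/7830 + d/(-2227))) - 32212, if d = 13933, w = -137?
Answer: 7884909068699/5812470 ≈ 1.3566e+6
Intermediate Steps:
u(c, T) = c + T*c**2 (u(c, T) = c**2*T + c = T*c**2 + c = c + T*c**2)
(u(w, 74) + (-1929/7830 + d/(-2227))) - 32212 = (-137*(1 + 74*(-137)) + (-1929/7830 + 13933/(-2227))) - 32212 = (-137*(1 - 10138) + (-1929*1/7830 + 13933*(-1/2227))) - 32212 = (-137*(-10137) + (-643/2610 - 13933/2227)) - 32212 = (1388769 - 37797091/5812470) - 32212 = 8072140352339/5812470 - 32212 = 7884909068699/5812470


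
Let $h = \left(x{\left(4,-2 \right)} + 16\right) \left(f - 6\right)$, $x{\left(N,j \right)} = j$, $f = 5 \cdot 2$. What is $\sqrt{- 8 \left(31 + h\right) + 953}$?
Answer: $\sqrt{257} \approx 16.031$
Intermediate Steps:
$f = 10$
$h = 56$ ($h = \left(-2 + 16\right) \left(10 - 6\right) = 14 \cdot 4 = 56$)
$\sqrt{- 8 \left(31 + h\right) + 953} = \sqrt{- 8 \left(31 + 56\right) + 953} = \sqrt{\left(-8\right) 87 + 953} = \sqrt{-696 + 953} = \sqrt{257}$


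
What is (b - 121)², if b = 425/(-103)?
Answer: 166100544/10609 ≈ 15657.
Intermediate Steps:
b = -425/103 (b = 425*(-1/103) = -425/103 ≈ -4.1262)
(b - 121)² = (-425/103 - 121)² = (-12888/103)² = 166100544/10609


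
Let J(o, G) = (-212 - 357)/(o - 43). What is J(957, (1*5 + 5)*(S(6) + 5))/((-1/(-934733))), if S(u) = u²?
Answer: -531863077/914 ≈ -5.8191e+5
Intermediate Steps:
J(o, G) = -569/(-43 + o)
J(957, (1*5 + 5)*(S(6) + 5))/((-1/(-934733))) = (-569/(-43 + 957))/((-1/(-934733))) = (-569/914)/((-1*(-1/934733))) = (-569*1/914)/(1/934733) = -569/914*934733 = -531863077/914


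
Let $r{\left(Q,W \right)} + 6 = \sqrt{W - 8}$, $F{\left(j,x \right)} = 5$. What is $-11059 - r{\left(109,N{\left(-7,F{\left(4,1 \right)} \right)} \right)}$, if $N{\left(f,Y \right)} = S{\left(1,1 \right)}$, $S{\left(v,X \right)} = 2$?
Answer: $-11053 - i \sqrt{6} \approx -11053.0 - 2.4495 i$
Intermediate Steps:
$N{\left(f,Y \right)} = 2$
$r{\left(Q,W \right)} = -6 + \sqrt{-8 + W}$ ($r{\left(Q,W \right)} = -6 + \sqrt{W - 8} = -6 + \sqrt{-8 + W}$)
$-11059 - r{\left(109,N{\left(-7,F{\left(4,1 \right)} \right)} \right)} = -11059 - \left(-6 + \sqrt{-8 + 2}\right) = -11059 - \left(-6 + \sqrt{-6}\right) = -11059 - \left(-6 + i \sqrt{6}\right) = -11059 + \left(6 - i \sqrt{6}\right) = -11053 - i \sqrt{6}$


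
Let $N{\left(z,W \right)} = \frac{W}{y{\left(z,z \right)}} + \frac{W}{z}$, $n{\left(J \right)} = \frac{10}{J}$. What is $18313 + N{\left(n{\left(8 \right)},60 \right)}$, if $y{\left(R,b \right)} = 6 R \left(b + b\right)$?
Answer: $\frac{91821}{5} \approx 18364.0$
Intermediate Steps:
$y{\left(R,b \right)} = 12 R b$ ($y{\left(R,b \right)} = 6 R 2 b = 12 R b$)
$N{\left(z,W \right)} = \frac{W}{z} + \frac{W}{12 z^{2}}$ ($N{\left(z,W \right)} = \frac{W}{12 z z} + \frac{W}{z} = \frac{W}{12 z^{2}} + \frac{W}{z} = \frac{W}{z} + \frac{W}{12 z^{2}}$)
$18313 + N{\left(n{\left(8 \right)},60 \right)} = 18313 + \left(\frac{60}{10 \cdot \frac{1}{8}} + \frac{1}{12} \cdot 60 \frac{1}{\frac{25}{16}}\right) = 18313 + \left(\frac{60}{\frac{5}{4}} + \frac{1}{12} \cdot 60 \frac{1}{\frac{25}{16}}\right) = 18313 + \left(60 \cdot \frac{4}{5} + \frac{1}{12} \cdot 60 \cdot \frac{16}{25}\right) = 18313 + \left(48 + \frac{16}{5}\right) = 18313 + \frac{256}{5} = \frac{91821}{5}$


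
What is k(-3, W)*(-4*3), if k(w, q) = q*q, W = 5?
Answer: -300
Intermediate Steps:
k(w, q) = q²
k(-3, W)*(-4*3) = 5²*(-4*3) = 25*(-12) = -300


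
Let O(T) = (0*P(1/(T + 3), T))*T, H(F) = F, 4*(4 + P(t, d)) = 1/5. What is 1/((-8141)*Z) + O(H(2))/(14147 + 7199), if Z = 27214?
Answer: -1/221549174 ≈ -4.5137e-9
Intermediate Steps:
P(t, d) = -79/20 (P(t, d) = -4 + (¼)/5 = -4 + (¼)*(⅕) = -4 + 1/20 = -79/20)
O(T) = 0 (O(T) = (0*(-79/20))*T = 0*T = 0)
1/((-8141)*Z) + O(H(2))/(14147 + 7199) = 1/(-8141*27214) + 0/(14147 + 7199) = -1/8141*1/27214 + 0/21346 = -1/221549174 + 0*(1/21346) = -1/221549174 + 0 = -1/221549174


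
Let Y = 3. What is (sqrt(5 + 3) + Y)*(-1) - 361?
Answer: -364 - 2*sqrt(2) ≈ -366.83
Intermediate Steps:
(sqrt(5 + 3) + Y)*(-1) - 361 = (sqrt(5 + 3) + 3)*(-1) - 361 = (sqrt(8) + 3)*(-1) - 361 = (2*sqrt(2) + 3)*(-1) - 361 = (3 + 2*sqrt(2))*(-1) - 361 = (-3 - 2*sqrt(2)) - 361 = -364 - 2*sqrt(2)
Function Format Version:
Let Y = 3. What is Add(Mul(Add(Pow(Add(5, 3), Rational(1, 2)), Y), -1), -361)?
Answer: Add(-364, Mul(-2, Pow(2, Rational(1, 2)))) ≈ -366.83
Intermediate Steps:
Add(Mul(Add(Pow(Add(5, 3), Rational(1, 2)), Y), -1), -361) = Add(Mul(Add(Pow(Add(5, 3), Rational(1, 2)), 3), -1), -361) = Add(Mul(Add(Pow(8, Rational(1, 2)), 3), -1), -361) = Add(Mul(Add(Mul(2, Pow(2, Rational(1, 2))), 3), -1), -361) = Add(Mul(Add(3, Mul(2, Pow(2, Rational(1, 2)))), -1), -361) = Add(Add(-3, Mul(-2, Pow(2, Rational(1, 2)))), -361) = Add(-364, Mul(-2, Pow(2, Rational(1, 2))))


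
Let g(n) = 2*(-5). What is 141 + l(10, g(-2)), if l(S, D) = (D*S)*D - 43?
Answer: 1098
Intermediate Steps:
g(n) = -10
l(S, D) = -43 + S*D² (l(S, D) = S*D² - 43 = -43 + S*D²)
141 + l(10, g(-2)) = 141 + (-43 + 10*(-10)²) = 141 + (-43 + 10*100) = 141 + (-43 + 1000) = 141 + 957 = 1098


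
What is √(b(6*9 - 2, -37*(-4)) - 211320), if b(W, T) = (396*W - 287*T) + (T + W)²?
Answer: 2*I*√48301 ≈ 439.55*I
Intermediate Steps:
b(W, T) = (T + W)² - 287*T + 396*W (b(W, T) = (-287*T + 396*W) + (T + W)² = (T + W)² - 287*T + 396*W)
√(b(6*9 - 2, -37*(-4)) - 211320) = √(((-37*(-4) + (6*9 - 2))² - (-10619)*(-4) + 396*(6*9 - 2)) - 211320) = √(((148 + (54 - 2))² - 287*148 + 396*(54 - 2)) - 211320) = √(((148 + 52)² - 42476 + 396*52) - 211320) = √((200² - 42476 + 20592) - 211320) = √((40000 - 42476 + 20592) - 211320) = √(18116 - 211320) = √(-193204) = 2*I*√48301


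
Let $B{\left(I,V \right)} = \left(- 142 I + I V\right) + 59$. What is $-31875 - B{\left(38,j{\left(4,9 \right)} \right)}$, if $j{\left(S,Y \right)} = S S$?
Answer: $-27146$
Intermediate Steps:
$j{\left(S,Y \right)} = S^{2}$
$B{\left(I,V \right)} = 59 - 142 I + I V$
$-31875 - B{\left(38,j{\left(4,9 \right)} \right)} = -31875 - \left(59 - 5396 + 38 \cdot 4^{2}\right) = -31875 - \left(59 - 5396 + 38 \cdot 16\right) = -31875 - \left(59 - 5396 + 608\right) = -31875 - -4729 = -31875 + 4729 = -27146$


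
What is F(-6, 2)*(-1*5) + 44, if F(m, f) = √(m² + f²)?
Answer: 44 - 10*√10 ≈ 12.377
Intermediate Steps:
F(m, f) = √(f² + m²)
F(-6, 2)*(-1*5) + 44 = √(2² + (-6)²)*(-1*5) + 44 = √(4 + 36)*(-5) + 44 = √40*(-5) + 44 = (2*√10)*(-5) + 44 = -10*√10 + 44 = 44 - 10*√10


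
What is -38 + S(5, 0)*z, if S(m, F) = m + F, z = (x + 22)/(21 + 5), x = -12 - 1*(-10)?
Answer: -444/13 ≈ -34.154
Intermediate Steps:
x = -2 (x = -12 + 10 = -2)
z = 10/13 (z = (-2 + 22)/(21 + 5) = 20/26 = 20*(1/26) = 10/13 ≈ 0.76923)
S(m, F) = F + m
-38 + S(5, 0)*z = -38 + (0 + 5)*(10/13) = -38 + 5*(10/13) = -38 + 50/13 = -444/13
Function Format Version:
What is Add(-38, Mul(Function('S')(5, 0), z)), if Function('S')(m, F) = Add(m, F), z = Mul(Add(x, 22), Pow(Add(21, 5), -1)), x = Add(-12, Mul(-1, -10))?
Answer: Rational(-444, 13) ≈ -34.154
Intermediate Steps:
x = -2 (x = Add(-12, 10) = -2)
z = Rational(10, 13) (z = Mul(Add(-2, 22), Pow(Add(21, 5), -1)) = Mul(20, Pow(26, -1)) = Mul(20, Rational(1, 26)) = Rational(10, 13) ≈ 0.76923)
Function('S')(m, F) = Add(F, m)
Add(-38, Mul(Function('S')(5, 0), z)) = Add(-38, Mul(Add(0, 5), Rational(10, 13))) = Add(-38, Mul(5, Rational(10, 13))) = Add(-38, Rational(50, 13)) = Rational(-444, 13)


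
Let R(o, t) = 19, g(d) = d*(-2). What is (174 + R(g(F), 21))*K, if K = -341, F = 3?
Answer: -65813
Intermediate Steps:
g(d) = -2*d
(174 + R(g(F), 21))*K = (174 + 19)*(-341) = 193*(-341) = -65813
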